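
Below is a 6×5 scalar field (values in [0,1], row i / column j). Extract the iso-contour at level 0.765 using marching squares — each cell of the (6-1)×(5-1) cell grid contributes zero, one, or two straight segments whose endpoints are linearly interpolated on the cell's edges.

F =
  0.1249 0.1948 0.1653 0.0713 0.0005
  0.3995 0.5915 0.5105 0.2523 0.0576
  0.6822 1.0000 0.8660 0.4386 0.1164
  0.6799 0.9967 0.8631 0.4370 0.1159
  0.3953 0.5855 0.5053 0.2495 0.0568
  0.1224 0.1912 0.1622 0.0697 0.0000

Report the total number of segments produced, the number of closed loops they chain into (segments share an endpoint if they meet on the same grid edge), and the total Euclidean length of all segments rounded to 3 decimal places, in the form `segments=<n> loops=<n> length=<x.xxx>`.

segments=8 loops=1 length=6.670

cell (1,0): code 0100 → (1.425,1.000)–(2.000,0.261)
cell (1,1): code 1100 → (1.716,2.000)–(1.425,1.000)
cell (1,2): code 1000 → (2.000,2.236)–(1.716,2.000)
cell (2,0): code 0110 → (2.000,0.261)–(3.000,0.269)
cell (2,2): code 1001 → (3.000,2.230)–(2.000,2.236)
cell (3,0): code 0010 → (3.000,0.269)–(3.563,1.000)
cell (3,1): code 0011 → (3.563,1.000)–(3.274,2.000)
cell (3,2): code 0001 → (3.274,2.000)–(3.000,2.230)
total: 8 segments, chained into 1 closed loop(s), length Σ = 6.670283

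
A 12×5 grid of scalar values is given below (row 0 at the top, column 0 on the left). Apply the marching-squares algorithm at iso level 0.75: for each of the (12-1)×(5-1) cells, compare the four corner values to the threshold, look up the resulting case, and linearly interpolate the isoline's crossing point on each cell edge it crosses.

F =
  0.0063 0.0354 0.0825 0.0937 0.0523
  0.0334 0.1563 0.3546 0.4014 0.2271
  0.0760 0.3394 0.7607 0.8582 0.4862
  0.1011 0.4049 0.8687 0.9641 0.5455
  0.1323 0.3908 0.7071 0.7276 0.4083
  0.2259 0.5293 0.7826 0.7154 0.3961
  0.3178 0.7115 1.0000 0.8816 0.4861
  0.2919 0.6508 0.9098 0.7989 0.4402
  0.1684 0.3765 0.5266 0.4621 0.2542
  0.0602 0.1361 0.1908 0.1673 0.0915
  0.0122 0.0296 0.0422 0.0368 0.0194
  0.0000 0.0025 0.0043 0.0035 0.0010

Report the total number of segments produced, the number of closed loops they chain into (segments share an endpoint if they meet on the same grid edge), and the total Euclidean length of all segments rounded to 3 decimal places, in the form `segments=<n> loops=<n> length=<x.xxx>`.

segments=18 loops=2 length=14.103

cell (1,1): code 0100 → (1.974,2.000)–(2.000,1.975)
cell (1,2): code 1100 → (1.763,3.000)–(1.974,2.000)
cell (1,3): code 1000 → (2.000,3.291)–(1.763,3.000)
cell (2,1): code 0110 → (2.000,1.975)–(3.000,1.744)
cell (2,3): code 1001 → (3.000,3.511)–(2.000,3.291)
cell (3,1): code 0010 → (3.000,1.744)–(3.735,2.000)
cell (3,2): code 0011 → (3.735,2.000)–(3.905,3.000)
cell (3,3): code 0001 → (3.905,3.000)–(3.000,3.511)
cell (4,1): code 0100 → (4.568,2.000)–(5.000,1.871)
cell (4,2): code 1000 → (5.000,2.485)–(4.568,2.000)
cell (5,1): code 0110 → (5.000,1.871)–(6.000,1.133)
cell (5,2): code 1101 → (5.208,3.000)–(5.000,2.485)
cell (5,3): code 1000 → (6.000,3.333)–(5.208,3.000)
cell (6,1): code 0110 → (6.000,1.133)–(7.000,1.383)
cell (6,3): code 1001 → (7.000,3.136)–(6.000,3.333)
cell (7,1): code 0010 → (7.000,1.383)–(7.417,2.000)
cell (7,2): code 0011 → (7.417,2.000)–(7.145,3.000)
cell (7,3): code 0001 → (7.145,3.000)–(7.000,3.136)
total: 18 segments, chained into 2 closed loop(s), length Σ = 14.102930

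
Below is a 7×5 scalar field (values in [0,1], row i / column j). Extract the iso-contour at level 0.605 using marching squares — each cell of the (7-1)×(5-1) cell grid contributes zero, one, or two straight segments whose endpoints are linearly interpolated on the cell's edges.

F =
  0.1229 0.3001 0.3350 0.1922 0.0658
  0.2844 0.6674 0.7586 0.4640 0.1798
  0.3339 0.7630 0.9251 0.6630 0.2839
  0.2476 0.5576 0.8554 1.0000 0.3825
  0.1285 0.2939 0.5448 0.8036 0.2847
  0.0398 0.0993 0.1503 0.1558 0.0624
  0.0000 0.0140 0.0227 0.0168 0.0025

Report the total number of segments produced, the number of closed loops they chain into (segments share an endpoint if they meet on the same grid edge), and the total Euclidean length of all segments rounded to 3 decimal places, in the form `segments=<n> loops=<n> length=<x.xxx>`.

cell (0,0): code 0100 → (0.830,1.000)–(1.000,0.837)
cell (0,1): code 1100 → (0.637,2.000)–(0.830,1.000)
cell (0,2): code 1000 → (1.000,2.521)–(0.637,2.000)
cell (1,0): code 0110 → (1.000,0.837)–(2.000,0.632)
cell (1,2): code 1101 → (1.709,3.000)–(1.000,2.521)
cell (1,3): code 1000 → (2.000,3.153)–(1.709,3.000)
cell (2,0): code 0010 → (2.000,0.632)–(2.769,1.000)
cell (2,1): code 0111 → (2.769,1.000)–(3.000,1.159)
cell (2,3): code 1001 → (3.000,3.640)–(2.000,3.153)
cell (3,1): code 0010 → (3.000,1.159)–(3.806,2.000)
cell (3,2): code 0111 → (3.806,2.000)–(4.000,2.233)
cell (3,3): code 1001 → (4.000,3.383)–(3.000,3.640)
cell (4,2): code 0010 → (4.000,2.233)–(4.307,3.000)
cell (4,3): code 0001 → (4.307,3.000)–(4.000,3.383)
total: 14 segments, chained into 1 closed loop(s), length Σ = 10.156109

segments=14 loops=1 length=10.156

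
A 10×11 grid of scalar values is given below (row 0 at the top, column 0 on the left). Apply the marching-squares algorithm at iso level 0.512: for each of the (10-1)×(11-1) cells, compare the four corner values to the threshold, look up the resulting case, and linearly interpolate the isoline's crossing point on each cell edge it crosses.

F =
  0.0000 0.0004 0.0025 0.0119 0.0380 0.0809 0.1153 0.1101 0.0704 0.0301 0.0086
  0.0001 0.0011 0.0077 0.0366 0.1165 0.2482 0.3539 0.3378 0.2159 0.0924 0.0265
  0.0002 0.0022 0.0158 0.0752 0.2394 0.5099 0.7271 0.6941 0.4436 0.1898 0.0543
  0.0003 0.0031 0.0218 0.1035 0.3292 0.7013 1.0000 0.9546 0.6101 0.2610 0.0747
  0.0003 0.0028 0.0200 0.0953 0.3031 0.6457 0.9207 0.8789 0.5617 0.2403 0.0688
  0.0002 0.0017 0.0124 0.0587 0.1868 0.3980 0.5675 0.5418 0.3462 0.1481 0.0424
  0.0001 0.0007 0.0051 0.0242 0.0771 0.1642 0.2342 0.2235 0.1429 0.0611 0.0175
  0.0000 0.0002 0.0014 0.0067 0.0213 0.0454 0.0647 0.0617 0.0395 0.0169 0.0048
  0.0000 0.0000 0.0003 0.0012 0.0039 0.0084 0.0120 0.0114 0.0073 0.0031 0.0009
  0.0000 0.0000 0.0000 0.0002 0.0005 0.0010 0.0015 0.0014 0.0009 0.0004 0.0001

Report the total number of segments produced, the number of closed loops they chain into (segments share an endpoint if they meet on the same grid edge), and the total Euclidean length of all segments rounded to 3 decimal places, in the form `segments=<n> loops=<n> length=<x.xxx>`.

segments=16 loops=1 length=11.777

cell (1,5): code 0100 → (1.424,6.000)–(2.000,5.010)
cell (1,6): code 1100 → (1.489,7.000)–(1.424,6.000)
cell (1,7): code 1000 → (2.000,7.727)–(1.489,7.000)
cell (2,4): code 0100 → (2.011,5.000)–(3.000,4.491)
cell (2,5): code 1110 → (2.000,5.010)–(2.011,5.000)
cell (2,7): code 1101 → (2.411,8.000)–(2.000,7.727)
cell (2,8): code 1000 → (3.000,8.281)–(2.411,8.000)
cell (3,4): code 0110 → (3.000,4.491)–(4.000,4.610)
cell (3,8): code 1001 → (4.000,8.155)–(3.000,8.281)
cell (4,4): code 0010 → (4.000,4.610)–(4.540,5.000)
cell (4,5): code 0111 → (4.540,5.000)–(5.000,5.673)
cell (4,7): code 1011 → (5.000,7.152)–(4.231,8.000)
cell (4,8): code 0001 → (4.231,8.000)–(4.000,8.155)
cell (5,5): code 0010 → (5.000,5.673)–(5.167,6.000)
cell (5,6): code 0011 → (5.167,6.000)–(5.094,7.000)
cell (5,7): code 0001 → (5.094,7.000)–(5.000,7.152)
total: 16 segments, chained into 1 closed loop(s), length Σ = 11.776677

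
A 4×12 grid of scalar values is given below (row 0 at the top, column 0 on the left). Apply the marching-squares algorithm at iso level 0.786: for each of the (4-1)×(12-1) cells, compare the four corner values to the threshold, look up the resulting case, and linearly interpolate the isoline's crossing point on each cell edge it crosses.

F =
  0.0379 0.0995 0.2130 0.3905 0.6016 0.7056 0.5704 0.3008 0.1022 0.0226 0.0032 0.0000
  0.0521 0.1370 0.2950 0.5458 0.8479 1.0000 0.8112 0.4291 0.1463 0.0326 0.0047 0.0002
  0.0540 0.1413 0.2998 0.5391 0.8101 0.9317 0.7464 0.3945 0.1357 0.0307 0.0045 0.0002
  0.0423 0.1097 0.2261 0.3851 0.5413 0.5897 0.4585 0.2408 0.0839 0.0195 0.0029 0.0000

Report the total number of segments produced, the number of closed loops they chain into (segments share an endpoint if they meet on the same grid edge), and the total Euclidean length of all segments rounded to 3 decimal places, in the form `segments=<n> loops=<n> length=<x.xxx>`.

cell (0,3): code 0100 → (0.749,4.000)–(1.000,3.795)
cell (0,4): code 1100 → (0.273,5.000)–(0.749,4.000)
cell (0,5): code 1100 → (0.895,6.000)–(0.273,5.000)
cell (0,6): code 1000 → (1.000,6.066)–(0.895,6.000)
cell (1,3): code 0110 → (1.000,3.795)–(2.000,3.911)
cell (1,5): code 1011 → (2.000,5.786)–(1.389,6.000)
cell (1,6): code 0001 → (1.389,6.000)–(1.000,6.066)
cell (2,3): code 0010 → (2.000,3.911)–(2.090,4.000)
cell (2,4): code 0011 → (2.090,4.000)–(2.426,5.000)
cell (2,5): code 0001 → (2.426,5.000)–(2.000,5.786)
total: 10 segments, chained into 1 closed loop(s), length Σ = 6.857252

segments=10 loops=1 length=6.857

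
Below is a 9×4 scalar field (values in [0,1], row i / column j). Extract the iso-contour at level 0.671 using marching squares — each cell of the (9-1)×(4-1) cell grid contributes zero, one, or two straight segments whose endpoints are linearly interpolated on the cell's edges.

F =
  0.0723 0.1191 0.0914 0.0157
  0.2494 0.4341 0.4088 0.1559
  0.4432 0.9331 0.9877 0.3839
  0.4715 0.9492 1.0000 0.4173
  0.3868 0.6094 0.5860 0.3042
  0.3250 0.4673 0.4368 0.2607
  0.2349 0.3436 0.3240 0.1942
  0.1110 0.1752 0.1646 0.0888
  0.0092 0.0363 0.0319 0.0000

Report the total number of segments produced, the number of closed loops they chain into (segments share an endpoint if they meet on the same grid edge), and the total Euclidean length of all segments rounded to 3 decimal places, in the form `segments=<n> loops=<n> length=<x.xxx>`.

segments=8 loops=1 length=7.490

cell (1,0): code 0100 → (1.475,1.000)–(2.000,0.465)
cell (1,1): code 1100 → (1.453,2.000)–(1.475,1.000)
cell (1,2): code 1000 → (2.000,2.525)–(1.453,2.000)
cell (2,0): code 0110 → (2.000,0.465)–(3.000,0.418)
cell (2,2): code 1001 → (3.000,2.565)–(2.000,2.525)
cell (3,0): code 0010 → (3.000,0.418)–(3.819,1.000)
cell (3,1): code 0011 → (3.819,1.000)–(3.795,2.000)
cell (3,2): code 0001 → (3.795,2.000)–(3.000,2.565)
total: 8 segments, chained into 1 closed loop(s), length Σ = 7.489648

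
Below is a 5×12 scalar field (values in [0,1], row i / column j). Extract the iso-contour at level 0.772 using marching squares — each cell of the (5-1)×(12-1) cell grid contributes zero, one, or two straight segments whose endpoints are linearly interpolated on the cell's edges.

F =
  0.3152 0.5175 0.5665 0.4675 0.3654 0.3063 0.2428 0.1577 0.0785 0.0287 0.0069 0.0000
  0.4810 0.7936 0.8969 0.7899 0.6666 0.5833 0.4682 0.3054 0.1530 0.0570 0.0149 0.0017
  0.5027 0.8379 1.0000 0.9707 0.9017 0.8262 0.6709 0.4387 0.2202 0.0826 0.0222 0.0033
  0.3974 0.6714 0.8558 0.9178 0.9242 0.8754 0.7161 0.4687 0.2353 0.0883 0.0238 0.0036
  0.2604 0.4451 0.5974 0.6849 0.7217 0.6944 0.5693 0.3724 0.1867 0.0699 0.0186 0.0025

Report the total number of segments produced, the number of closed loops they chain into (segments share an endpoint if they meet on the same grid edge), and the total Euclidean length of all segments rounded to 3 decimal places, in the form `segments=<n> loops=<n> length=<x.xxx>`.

cell (0,0): code 0100 → (0.922,1.000)–(1.000,0.931)
cell (0,1): code 1100 → (0.622,2.000)–(0.922,1.000)
cell (0,2): code 1100 → (0.944,3.000)–(0.622,2.000)
cell (0,3): code 1000 → (1.000,3.145)–(0.944,3.000)
cell (1,0): code 0110 → (1.000,0.931)–(2.000,0.803)
cell (1,3): code 1101 → (1.448,4.000)–(1.000,3.145)
cell (1,4): code 1100 → (1.777,5.000)–(1.448,4.000)
cell (1,5): code 1000 → (2.000,5.349)–(1.777,5.000)
cell (2,0): code 0010 → (2.000,0.803)–(2.396,1.000)
cell (2,1): code 0111 → (2.396,1.000)–(3.000,1.546)
cell (2,5): code 1001 → (3.000,5.649)–(2.000,5.349)
cell (3,1): code 0010 → (3.000,1.546)–(3.324,2.000)
cell (3,2): code 0011 → (3.324,2.000)–(3.626,3.000)
cell (3,3): code 0011 → (3.626,3.000)–(3.752,4.000)
cell (3,4): code 0011 → (3.752,4.000)–(3.571,5.000)
cell (3,5): code 0001 → (3.571,5.000)–(3.000,5.649)
total: 16 segments, chained into 1 closed loop(s), length Σ = 12.586205

segments=16 loops=1 length=12.586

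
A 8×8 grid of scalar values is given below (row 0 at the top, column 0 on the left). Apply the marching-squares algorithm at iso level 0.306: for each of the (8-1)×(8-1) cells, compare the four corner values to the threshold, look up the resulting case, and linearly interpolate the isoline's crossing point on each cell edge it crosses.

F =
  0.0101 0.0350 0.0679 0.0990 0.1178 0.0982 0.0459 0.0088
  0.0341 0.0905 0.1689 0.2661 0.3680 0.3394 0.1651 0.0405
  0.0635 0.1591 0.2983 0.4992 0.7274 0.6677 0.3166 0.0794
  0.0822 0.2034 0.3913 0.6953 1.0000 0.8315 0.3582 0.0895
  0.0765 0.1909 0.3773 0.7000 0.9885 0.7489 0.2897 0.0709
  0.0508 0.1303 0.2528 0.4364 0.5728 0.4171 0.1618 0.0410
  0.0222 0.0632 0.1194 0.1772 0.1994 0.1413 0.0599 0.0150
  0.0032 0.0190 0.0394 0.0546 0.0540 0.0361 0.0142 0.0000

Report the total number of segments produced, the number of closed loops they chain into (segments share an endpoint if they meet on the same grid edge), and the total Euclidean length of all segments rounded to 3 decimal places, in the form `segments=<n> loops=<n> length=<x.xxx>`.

cell (0,3): code 0100 → (0.752,4.000)–(1.000,3.392)
cell (0,4): code 1100 → (0.862,5.000)–(0.752,4.000)
cell (0,5): code 1000 → (1.000,5.192)–(0.862,5.000)
cell (1,2): code 0100 → (1.171,3.000)–(2.000,2.038)
cell (1,3): code 1110 → (1.000,3.392)–(1.171,3.000)
cell (1,5): code 1101 → (1.930,6.000)–(1.000,5.192)
cell (1,6): code 1000 → (2.000,6.045)–(1.930,6.000)
cell (2,1): code 0100 → (2.083,2.000)–(3.000,1.546)
cell (2,2): code 1110 → (2.000,2.038)–(2.083,2.000)
cell (2,6): code 1001 → (3.000,6.194)–(2.000,6.045)
cell (3,1): code 0110 → (3.000,1.546)–(4.000,1.617)
cell (3,5): code 1011 → (4.000,5.965)–(3.762,6.000)
cell (3,6): code 0001 → (3.762,6.000)–(3.000,6.194)
cell (4,1): code 0010 → (4.000,1.617)–(4.573,2.000)
cell (4,2): code 0111 → (4.573,2.000)–(5.000,2.290)
cell (4,5): code 1001 → (5.000,5.435)–(4.000,5.965)
cell (5,2): code 0010 → (5.000,2.290)–(5.503,3.000)
cell (5,3): code 0011 → (5.503,3.000)–(5.715,4.000)
cell (5,4): code 0011 → (5.715,4.000)–(5.403,5.000)
cell (5,5): code 0001 → (5.403,5.000)–(5.000,5.435)
total: 20 segments, chained into 1 closed loop(s), length Σ = 14.936175

segments=20 loops=1 length=14.936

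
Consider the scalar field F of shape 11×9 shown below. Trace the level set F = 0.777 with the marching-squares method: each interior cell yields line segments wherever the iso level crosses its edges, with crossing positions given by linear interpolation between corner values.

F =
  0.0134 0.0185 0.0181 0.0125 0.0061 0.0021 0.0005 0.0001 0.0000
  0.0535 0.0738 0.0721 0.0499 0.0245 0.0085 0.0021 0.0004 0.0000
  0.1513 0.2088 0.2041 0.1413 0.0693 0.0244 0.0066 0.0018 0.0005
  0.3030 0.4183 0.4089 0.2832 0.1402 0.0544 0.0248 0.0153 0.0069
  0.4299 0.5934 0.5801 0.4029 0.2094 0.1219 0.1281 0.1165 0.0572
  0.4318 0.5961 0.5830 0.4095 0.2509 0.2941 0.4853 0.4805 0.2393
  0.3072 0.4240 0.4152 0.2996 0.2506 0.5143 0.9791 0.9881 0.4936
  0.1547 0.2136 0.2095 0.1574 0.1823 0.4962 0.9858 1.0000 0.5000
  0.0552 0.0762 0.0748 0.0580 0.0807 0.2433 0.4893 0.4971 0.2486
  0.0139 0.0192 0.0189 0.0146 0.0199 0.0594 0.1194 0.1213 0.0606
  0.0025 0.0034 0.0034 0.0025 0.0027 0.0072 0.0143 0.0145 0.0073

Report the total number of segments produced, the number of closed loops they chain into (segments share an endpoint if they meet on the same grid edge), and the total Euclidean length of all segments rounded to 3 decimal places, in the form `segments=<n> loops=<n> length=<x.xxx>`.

cell (5,5): code 0100 → (5.591,6.000)–(6.000,5.565)
cell (5,6): code 1100 → (5.584,7.000)–(5.591,6.000)
cell (5,7): code 1000 → (6.000,7.427)–(5.584,7.000)
cell (6,5): code 0110 → (6.000,5.565)–(7.000,5.574)
cell (6,7): code 1001 → (7.000,7.446)–(6.000,7.427)
cell (7,5): code 0010 → (7.000,5.574)–(7.421,6.000)
cell (7,6): code 0011 → (7.421,6.000)–(7.443,7.000)
cell (7,7): code 0001 → (7.443,7.000)–(7.000,7.446)
total: 8 segments, chained into 1 closed loop(s), length Σ = 6.421483

segments=8 loops=1 length=6.421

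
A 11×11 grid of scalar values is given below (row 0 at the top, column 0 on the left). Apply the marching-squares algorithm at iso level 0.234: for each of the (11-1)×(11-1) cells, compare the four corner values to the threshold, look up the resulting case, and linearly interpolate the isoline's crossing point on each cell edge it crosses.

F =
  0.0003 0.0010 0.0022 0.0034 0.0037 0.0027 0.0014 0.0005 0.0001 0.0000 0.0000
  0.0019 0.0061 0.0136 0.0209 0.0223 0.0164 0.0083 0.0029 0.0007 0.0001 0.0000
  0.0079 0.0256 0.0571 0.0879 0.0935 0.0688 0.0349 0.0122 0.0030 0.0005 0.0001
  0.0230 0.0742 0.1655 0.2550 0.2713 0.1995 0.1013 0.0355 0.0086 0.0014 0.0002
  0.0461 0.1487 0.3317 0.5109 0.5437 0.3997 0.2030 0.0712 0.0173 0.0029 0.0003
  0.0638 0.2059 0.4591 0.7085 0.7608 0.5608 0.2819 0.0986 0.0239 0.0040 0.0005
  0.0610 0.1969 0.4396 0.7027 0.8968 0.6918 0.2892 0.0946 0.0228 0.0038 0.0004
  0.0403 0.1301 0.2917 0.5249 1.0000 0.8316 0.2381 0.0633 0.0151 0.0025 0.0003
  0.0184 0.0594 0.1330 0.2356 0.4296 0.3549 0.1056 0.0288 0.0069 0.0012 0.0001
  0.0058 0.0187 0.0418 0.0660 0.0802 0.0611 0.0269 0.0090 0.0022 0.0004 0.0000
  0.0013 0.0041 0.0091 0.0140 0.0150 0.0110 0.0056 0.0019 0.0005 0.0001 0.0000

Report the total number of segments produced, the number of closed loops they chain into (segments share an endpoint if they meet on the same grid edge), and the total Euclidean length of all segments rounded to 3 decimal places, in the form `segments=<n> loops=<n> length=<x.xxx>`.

cell (2,2): code 0100 → (2.874,3.000)–(3.000,2.765)
cell (2,3): code 1100 → (2.790,4.000)–(2.874,3.000)
cell (2,4): code 1000 → (3.000,4.519)–(2.790,4.000)
cell (3,1): code 0100 → (3.412,2.000)–(4.000,1.466)
cell (3,2): code 1110 → (3.000,2.765)–(3.412,2.000)
cell (3,4): code 1101 → (3.172,5.000)–(3.000,4.519)
cell (3,5): code 1000 → (4.000,5.842)–(3.172,5.000)
cell (4,1): code 0110 → (4.000,1.466)–(5.000,1.111)
cell (4,5): code 1101 → (4.393,6.000)–(4.000,5.842)
cell (4,6): code 1000 → (5.000,6.261)–(4.393,6.000)
cell (5,1): code 0110 → (5.000,1.111)–(6.000,1.153)
cell (5,6): code 1001 → (6.000,6.284)–(5.000,6.261)
cell (6,1): code 0110 → (6.000,1.153)–(7.000,1.643)
cell (6,6): code 1001 → (7.000,6.023)–(6.000,6.284)
cell (7,1): code 0010 → (7.000,1.643)–(7.364,2.000)
cell (7,2): code 0111 → (7.364,2.000)–(8.000,2.984)
cell (7,5): code 1011 → (8.000,5.485)–(7.031,6.000)
cell (7,6): code 0001 → (7.031,6.000)–(7.000,6.023)
cell (8,2): code 0010 → (8.000,2.984)–(8.009,3.000)
cell (8,3): code 0011 → (8.009,3.000)–(8.560,4.000)
cell (8,4): code 0011 → (8.560,4.000)–(8.412,5.000)
cell (8,5): code 0001 → (8.412,5.000)–(8.000,5.485)
total: 22 segments, chained into 1 closed loop(s), length Σ = 17.102999

segments=22 loops=1 length=17.103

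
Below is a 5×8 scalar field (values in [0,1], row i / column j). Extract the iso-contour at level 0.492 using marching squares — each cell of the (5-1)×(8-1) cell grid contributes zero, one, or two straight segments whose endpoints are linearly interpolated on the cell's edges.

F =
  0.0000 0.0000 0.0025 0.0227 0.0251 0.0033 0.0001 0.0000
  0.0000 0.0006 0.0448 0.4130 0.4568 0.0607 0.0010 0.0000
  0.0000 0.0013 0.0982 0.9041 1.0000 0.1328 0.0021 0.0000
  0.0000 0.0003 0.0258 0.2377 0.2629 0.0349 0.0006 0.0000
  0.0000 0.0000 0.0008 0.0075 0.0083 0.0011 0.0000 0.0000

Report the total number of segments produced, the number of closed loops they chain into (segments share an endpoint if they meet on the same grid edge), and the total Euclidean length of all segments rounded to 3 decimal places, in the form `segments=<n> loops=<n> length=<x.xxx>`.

segments=6 loops=1 length=5.800

cell (1,2): code 0100 → (1.161,3.000)–(2.000,2.489)
cell (1,3): code 1100 → (1.065,4.000)–(1.161,3.000)
cell (1,4): code 1000 → (2.000,4.586)–(1.065,4.000)
cell (2,2): code 0010 → (2.000,2.489)–(2.618,3.000)
cell (2,3): code 0011 → (2.618,3.000)–(2.689,4.000)
cell (2,4): code 0001 → (2.689,4.000)–(2.000,4.586)
total: 6 segments, chained into 1 closed loop(s), length Σ = 5.800229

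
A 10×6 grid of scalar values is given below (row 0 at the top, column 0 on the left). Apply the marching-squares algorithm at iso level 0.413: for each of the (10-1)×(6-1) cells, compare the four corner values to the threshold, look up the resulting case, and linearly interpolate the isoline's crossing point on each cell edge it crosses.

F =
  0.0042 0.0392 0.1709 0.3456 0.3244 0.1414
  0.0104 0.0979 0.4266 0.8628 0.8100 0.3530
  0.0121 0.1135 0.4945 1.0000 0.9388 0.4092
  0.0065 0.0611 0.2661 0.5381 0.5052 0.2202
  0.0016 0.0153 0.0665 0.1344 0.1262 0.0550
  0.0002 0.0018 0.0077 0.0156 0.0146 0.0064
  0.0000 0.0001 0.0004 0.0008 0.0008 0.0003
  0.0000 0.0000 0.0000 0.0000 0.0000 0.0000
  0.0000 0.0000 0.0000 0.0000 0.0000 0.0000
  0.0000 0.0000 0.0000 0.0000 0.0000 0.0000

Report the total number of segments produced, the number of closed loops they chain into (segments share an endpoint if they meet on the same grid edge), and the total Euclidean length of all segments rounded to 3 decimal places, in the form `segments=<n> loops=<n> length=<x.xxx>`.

segments=12 loops=1 length=9.996

cell (0,1): code 0100 → (0.947,2.000)–(1.000,1.959)
cell (0,2): code 1100 → (0.130,3.000)–(0.947,2.000)
cell (0,3): code 1100 → (0.182,4.000)–(0.130,3.000)
cell (0,4): code 1000 → (1.000,4.869)–(0.182,4.000)
cell (1,1): code 0110 → (1.000,1.959)–(2.000,1.786)
cell (1,4): code 1001 → (2.000,4.993)–(1.000,4.869)
cell (2,1): code 0010 → (2.000,1.786)–(2.357,2.000)
cell (2,2): code 0111 → (2.357,2.000)–(3.000,2.540)
cell (2,4): code 1001 → (3.000,4.324)–(2.000,4.993)
cell (3,2): code 0010 → (3.000,2.540)–(3.310,3.000)
cell (3,3): code 0011 → (3.310,3.000)–(3.243,4.000)
cell (3,4): code 0001 → (3.243,4.000)–(3.000,4.324)
total: 12 segments, chained into 1 closed loop(s), length Σ = 9.995871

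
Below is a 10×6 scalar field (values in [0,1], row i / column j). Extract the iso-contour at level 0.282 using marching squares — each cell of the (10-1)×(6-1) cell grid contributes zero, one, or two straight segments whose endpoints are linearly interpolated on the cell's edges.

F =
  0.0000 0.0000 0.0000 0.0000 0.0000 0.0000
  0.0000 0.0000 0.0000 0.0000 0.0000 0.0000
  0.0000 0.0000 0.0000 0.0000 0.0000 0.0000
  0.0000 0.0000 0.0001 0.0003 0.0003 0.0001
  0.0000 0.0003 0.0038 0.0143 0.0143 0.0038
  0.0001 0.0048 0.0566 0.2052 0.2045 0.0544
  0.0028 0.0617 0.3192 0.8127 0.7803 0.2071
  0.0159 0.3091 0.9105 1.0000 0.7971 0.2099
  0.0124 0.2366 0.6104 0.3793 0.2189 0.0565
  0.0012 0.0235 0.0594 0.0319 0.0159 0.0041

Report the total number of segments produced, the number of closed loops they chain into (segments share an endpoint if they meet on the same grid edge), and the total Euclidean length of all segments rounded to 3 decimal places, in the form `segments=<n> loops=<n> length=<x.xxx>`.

segments=14 loops=1 length=11.506

cell (5,1): code 0100 → (5.858,2.000)–(6.000,1.856)
cell (5,2): code 1100 → (5.126,3.000)–(5.858,2.000)
cell (5,3): code 1100 → (5.135,4.000)–(5.126,3.000)
cell (5,4): code 1000 → (6.000,4.869)–(5.135,4.000)
cell (6,0): code 0100 → (6.890,1.000)–(7.000,0.908)
cell (6,1): code 1110 → (6.000,1.856)–(6.890,1.000)
cell (6,4): code 1001 → (7.000,4.877)–(6.000,4.869)
cell (7,0): code 0010 → (7.000,0.908)–(7.374,1.000)
cell (7,1): code 0111 → (7.374,1.000)–(8.000,1.121)
cell (7,3): code 1011 → (8.000,3.607)–(7.891,4.000)
cell (7,4): code 0001 → (7.891,4.000)–(7.000,4.877)
cell (8,1): code 0010 → (8.000,1.121)–(8.596,2.000)
cell (8,2): code 0011 → (8.596,2.000)–(8.280,3.000)
cell (8,3): code 0001 → (8.280,3.000)–(8.000,3.607)
total: 14 segments, chained into 1 closed loop(s), length Σ = 11.506388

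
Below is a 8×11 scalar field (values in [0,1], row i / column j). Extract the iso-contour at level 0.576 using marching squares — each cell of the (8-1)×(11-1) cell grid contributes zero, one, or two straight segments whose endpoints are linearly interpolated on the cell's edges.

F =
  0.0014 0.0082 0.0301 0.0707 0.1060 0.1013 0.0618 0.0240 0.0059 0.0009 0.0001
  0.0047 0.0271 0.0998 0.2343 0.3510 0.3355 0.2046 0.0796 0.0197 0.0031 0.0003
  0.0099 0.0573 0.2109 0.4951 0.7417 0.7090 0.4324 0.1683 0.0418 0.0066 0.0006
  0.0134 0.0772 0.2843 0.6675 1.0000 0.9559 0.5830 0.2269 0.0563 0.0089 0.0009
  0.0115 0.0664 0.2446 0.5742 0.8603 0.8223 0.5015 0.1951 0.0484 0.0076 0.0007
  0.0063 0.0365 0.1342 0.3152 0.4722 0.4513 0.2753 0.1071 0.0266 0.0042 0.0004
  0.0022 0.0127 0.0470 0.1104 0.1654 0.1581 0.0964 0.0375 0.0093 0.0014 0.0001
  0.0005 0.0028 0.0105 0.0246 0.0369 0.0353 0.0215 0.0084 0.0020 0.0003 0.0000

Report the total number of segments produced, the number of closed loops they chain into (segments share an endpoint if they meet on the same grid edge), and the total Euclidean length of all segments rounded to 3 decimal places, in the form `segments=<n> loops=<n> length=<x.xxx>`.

segments=14 loops=1 length=9.999

cell (1,3): code 0100 → (1.576,4.000)–(2.000,3.328)
cell (1,4): code 1100 → (1.644,5.000)–(1.576,4.000)
cell (1,5): code 1000 → (2.000,5.481)–(1.644,5.000)
cell (2,2): code 0100 → (2.469,3.000)–(3.000,2.761)
cell (2,3): code 1110 → (2.000,3.328)–(2.469,3.000)
cell (2,5): code 1101 → (2.954,6.000)–(2.000,5.481)
cell (2,6): code 1000 → (3.000,6.020)–(2.954,6.000)
cell (3,2): code 0010 → (3.000,2.761)–(3.981,3.000)
cell (3,3): code 0111 → (3.981,3.000)–(4.000,3.006)
cell (3,5): code 1011 → (4.000,5.768)–(3.086,6.000)
cell (3,6): code 0001 → (3.086,6.000)–(3.000,6.020)
cell (4,3): code 0010 → (4.000,3.006)–(4.733,4.000)
cell (4,4): code 0011 → (4.733,4.000)–(4.664,5.000)
cell (4,5): code 0001 → (4.664,5.000)–(4.000,5.768)
total: 14 segments, chained into 1 closed loop(s), length Σ = 9.998727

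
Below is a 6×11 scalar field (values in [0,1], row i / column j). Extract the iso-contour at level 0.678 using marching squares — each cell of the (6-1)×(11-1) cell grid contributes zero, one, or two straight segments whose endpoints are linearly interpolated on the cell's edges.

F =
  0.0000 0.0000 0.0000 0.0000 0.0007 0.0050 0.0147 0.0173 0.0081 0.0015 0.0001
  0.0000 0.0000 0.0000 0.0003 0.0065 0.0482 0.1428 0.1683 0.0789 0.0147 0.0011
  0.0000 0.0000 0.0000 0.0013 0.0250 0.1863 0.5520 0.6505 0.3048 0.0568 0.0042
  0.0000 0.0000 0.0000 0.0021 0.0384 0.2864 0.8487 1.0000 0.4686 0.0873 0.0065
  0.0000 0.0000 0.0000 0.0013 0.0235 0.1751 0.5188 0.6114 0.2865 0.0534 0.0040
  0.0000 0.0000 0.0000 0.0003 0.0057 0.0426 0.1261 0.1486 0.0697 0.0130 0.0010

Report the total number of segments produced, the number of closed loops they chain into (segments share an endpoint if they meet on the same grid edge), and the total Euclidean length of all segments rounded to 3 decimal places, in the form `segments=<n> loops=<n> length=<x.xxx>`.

cell (2,5): code 0100 → (2.425,6.000)–(3.000,5.696)
cell (2,6): code 1100 → (2.079,7.000)–(2.425,6.000)
cell (2,7): code 1000 → (3.000,7.606)–(2.079,7.000)
cell (3,5): code 0010 → (3.000,5.696)–(3.517,6.000)
cell (3,6): code 0011 → (3.517,6.000)–(3.829,7.000)
cell (3,7): code 0001 → (3.829,7.000)–(3.000,7.606)
total: 6 segments, chained into 1 closed loop(s), length Σ = 5.485136

segments=6 loops=1 length=5.485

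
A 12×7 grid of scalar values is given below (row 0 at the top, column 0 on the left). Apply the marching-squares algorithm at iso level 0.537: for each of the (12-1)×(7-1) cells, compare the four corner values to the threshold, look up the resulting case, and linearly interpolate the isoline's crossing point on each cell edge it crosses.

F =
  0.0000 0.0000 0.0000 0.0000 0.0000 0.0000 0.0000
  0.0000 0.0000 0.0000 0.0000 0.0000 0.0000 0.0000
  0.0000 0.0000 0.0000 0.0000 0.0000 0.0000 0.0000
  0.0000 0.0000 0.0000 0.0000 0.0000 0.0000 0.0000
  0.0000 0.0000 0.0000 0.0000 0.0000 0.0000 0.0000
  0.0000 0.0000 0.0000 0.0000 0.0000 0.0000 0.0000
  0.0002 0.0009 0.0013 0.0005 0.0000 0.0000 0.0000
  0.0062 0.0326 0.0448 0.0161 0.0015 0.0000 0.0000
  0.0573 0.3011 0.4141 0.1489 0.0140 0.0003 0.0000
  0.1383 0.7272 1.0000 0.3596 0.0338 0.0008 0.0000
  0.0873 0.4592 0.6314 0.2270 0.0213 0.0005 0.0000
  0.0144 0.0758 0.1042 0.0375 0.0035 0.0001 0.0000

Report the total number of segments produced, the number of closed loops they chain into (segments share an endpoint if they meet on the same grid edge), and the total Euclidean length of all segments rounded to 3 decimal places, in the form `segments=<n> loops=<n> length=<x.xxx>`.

segments=8 loops=1 length=5.981

cell (8,0): code 0100 → (8.554,1.000)–(9.000,0.677)
cell (8,1): code 1100 → (8.210,2.000)–(8.554,1.000)
cell (8,2): code 1000 → (9.000,2.723)–(8.210,2.000)
cell (9,0): code 0010 → (9.000,0.677)–(9.710,1.000)
cell (9,1): code 0111 → (9.710,1.000)–(10.000,1.452)
cell (9,2): code 1001 → (10.000,2.233)–(9.000,2.723)
cell (10,1): code 0010 → (10.000,1.452)–(10.179,2.000)
cell (10,2): code 0001 → (10.179,2.000)–(10.000,2.233)
total: 8 segments, chained into 1 closed loop(s), length Σ = 5.980565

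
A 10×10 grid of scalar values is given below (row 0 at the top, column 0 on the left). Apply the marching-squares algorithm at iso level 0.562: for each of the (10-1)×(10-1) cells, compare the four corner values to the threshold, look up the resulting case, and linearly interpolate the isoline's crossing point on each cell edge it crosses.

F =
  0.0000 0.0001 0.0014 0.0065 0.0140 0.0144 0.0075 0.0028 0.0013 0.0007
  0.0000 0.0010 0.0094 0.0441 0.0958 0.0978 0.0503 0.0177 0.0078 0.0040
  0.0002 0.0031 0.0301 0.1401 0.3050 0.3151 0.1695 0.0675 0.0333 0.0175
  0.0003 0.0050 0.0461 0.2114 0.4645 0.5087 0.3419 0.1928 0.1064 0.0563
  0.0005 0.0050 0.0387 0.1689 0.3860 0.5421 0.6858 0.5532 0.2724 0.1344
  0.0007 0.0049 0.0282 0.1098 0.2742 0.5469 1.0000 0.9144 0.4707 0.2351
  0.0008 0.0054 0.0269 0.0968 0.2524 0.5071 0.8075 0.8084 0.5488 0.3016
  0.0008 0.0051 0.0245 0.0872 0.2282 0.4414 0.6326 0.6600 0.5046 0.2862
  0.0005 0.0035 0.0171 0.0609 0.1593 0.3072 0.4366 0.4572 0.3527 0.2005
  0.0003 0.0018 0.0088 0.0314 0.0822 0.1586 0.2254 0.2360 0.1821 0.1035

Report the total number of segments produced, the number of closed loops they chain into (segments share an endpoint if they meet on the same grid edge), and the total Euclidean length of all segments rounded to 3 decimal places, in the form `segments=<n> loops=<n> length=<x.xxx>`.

cell (3,5): code 0100 → (3.640,6.000)–(4.000,5.138)
cell (3,6): code 1000 → (4.000,6.934)–(3.640,6.000)
cell (4,5): code 0110 → (4.000,5.138)–(5.000,5.033)
cell (4,6): code 1101 → (4.024,7.000)–(4.000,6.934)
cell (4,7): code 1000 → (5.000,7.794)–(4.024,7.000)
cell (5,5): code 0110 → (5.000,5.033)–(6.000,5.183)
cell (5,7): code 1001 → (6.000,7.949)–(5.000,7.794)
cell (6,5): code 0110 → (6.000,5.183)–(7.000,5.631)
cell (6,7): code 1001 → (7.000,7.631)–(6.000,7.949)
cell (7,5): code 0010 → (7.000,5.631)–(7.360,6.000)
cell (7,6): code 0011 → (7.360,6.000)–(7.483,7.000)
cell (7,7): code 0001 → (7.483,7.000)–(7.000,7.631)
total: 12 segments, chained into 1 closed loop(s), length Σ = 10.754755

segments=12 loops=1 length=10.755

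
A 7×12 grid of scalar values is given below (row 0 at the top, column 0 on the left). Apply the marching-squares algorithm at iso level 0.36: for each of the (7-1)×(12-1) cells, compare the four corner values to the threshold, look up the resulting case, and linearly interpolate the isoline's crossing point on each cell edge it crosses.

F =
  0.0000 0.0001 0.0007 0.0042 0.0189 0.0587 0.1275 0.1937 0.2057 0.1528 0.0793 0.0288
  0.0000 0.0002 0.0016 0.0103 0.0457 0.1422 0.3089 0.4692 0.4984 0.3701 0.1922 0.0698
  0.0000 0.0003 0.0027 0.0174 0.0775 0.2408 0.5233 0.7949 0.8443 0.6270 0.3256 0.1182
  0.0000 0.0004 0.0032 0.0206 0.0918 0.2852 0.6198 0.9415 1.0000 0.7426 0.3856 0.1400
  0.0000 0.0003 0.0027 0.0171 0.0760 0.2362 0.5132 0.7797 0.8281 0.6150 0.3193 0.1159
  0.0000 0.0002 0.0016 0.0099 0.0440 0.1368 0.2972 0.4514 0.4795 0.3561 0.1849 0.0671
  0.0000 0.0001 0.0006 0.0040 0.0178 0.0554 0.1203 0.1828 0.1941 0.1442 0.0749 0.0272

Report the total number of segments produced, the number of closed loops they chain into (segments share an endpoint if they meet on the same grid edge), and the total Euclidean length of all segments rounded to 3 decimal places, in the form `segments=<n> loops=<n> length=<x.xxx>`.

segments=20 loops=1 length=15.187

cell (0,6): code 0100 → (0.604,7.000)–(1.000,6.319)
cell (0,7): code 1100 → (0.527,8.000)–(0.604,7.000)
cell (0,8): code 1100 → (0.954,9.000)–(0.527,8.000)
cell (0,9): code 1000 → (1.000,9.057)–(0.954,9.000)
cell (1,5): code 0100 → (1.238,6.000)–(2.000,5.422)
cell (1,6): code 1110 → (1.000,6.319)–(1.238,6.000)
cell (1,9): code 1001 → (2.000,9.886)–(1.000,9.057)
cell (2,5): code 0110 → (2.000,5.422)–(3.000,5.224)
cell (2,9): code 1101 → (2.573,10.000)–(2.000,9.886)
cell (2,10): code 1000 → (3.000,10.104)–(2.573,10.000)
cell (3,5): code 0110 → (3.000,5.224)–(4.000,5.447)
cell (3,9): code 1011 → (4.000,9.862)–(3.386,10.000)
cell (3,10): code 0001 → (3.386,10.000)–(3.000,10.104)
cell (4,5): code 0010 → (4.000,5.447)–(4.709,6.000)
cell (4,6): code 0111 → (4.709,6.000)–(5.000,6.407)
cell (4,8): code 1011 → (5.000,8.968)–(4.985,9.000)
cell (4,9): code 0001 → (4.985,9.000)–(4.000,9.862)
cell (5,6): code 0010 → (5.000,6.407)–(5.340,7.000)
cell (5,7): code 0011 → (5.340,7.000)–(5.419,8.000)
cell (5,8): code 0001 → (5.419,8.000)–(5.000,8.968)
total: 20 segments, chained into 1 closed loop(s), length Σ = 15.187231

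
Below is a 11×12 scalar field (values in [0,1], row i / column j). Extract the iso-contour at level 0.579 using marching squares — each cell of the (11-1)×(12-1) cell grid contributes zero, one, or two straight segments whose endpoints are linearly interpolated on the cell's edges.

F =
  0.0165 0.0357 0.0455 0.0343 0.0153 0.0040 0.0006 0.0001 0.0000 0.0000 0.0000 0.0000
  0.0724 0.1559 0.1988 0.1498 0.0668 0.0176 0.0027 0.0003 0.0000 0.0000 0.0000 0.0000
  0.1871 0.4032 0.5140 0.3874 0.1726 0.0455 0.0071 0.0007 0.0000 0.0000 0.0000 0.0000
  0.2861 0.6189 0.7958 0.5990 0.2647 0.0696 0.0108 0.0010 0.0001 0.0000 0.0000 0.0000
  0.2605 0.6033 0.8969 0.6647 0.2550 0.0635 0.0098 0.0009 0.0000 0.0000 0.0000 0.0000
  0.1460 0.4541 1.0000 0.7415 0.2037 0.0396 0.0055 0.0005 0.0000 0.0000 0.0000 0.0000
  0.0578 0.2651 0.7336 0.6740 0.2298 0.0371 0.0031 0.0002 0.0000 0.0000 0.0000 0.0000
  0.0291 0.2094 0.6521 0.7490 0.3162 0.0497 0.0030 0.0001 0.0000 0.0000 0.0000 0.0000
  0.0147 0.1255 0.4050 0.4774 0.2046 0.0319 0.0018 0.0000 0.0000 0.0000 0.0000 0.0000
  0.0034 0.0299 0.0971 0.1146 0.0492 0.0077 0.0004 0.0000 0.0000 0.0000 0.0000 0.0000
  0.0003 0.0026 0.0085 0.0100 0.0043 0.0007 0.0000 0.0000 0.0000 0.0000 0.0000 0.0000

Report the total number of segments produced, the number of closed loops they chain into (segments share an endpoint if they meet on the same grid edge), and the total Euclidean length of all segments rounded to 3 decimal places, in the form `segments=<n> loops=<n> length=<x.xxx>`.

segments=16 loops=1 length=13.016

cell (2,0): code 0100 → (2.815,1.000)–(3.000,0.880)
cell (2,1): code 1100 → (2.231,2.000)–(2.815,1.000)
cell (2,2): code 1100 → (2.905,3.000)–(2.231,2.000)
cell (2,3): code 1000 → (3.000,3.060)–(2.905,3.000)
cell (3,0): code 0110 → (3.000,0.880)–(4.000,0.929)
cell (3,3): code 1001 → (4.000,3.209)–(3.000,3.060)
cell (4,0): code 0010 → (4.000,0.929)–(4.163,1.000)
cell (4,1): code 0111 → (4.163,1.000)–(5.000,1.229)
cell (4,3): code 1001 → (5.000,3.302)–(4.000,3.209)
cell (5,1): code 0110 → (5.000,1.229)–(6.000,1.670)
cell (5,3): code 1001 → (6.000,3.214)–(5.000,3.302)
cell (6,1): code 0110 → (6.000,1.670)–(7.000,1.835)
cell (6,3): code 1001 → (7.000,3.393)–(6.000,3.214)
cell (7,1): code 0010 → (7.000,1.835)–(7.296,2.000)
cell (7,2): code 0011 → (7.296,2.000)–(7.626,3.000)
cell (7,3): code 0001 → (7.626,3.000)–(7.000,3.393)
total: 16 segments, chained into 1 closed loop(s), length Σ = 13.016081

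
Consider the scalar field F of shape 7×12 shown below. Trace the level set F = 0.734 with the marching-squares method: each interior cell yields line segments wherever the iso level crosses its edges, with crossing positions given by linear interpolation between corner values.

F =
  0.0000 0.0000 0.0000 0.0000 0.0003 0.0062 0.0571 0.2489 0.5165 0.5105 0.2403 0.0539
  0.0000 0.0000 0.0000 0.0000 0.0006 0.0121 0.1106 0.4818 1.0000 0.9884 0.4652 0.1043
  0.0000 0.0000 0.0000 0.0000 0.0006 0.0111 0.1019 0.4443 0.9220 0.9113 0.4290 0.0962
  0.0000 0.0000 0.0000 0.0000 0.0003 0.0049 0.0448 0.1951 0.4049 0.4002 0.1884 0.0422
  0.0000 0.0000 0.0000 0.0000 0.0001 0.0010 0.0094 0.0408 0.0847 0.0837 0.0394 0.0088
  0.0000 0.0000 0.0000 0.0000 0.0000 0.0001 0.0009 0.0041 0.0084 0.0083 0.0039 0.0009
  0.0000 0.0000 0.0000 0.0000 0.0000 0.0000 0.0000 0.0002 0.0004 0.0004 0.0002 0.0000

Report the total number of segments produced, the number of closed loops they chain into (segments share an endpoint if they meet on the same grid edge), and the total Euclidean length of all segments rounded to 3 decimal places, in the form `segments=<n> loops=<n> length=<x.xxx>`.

segments=8 loops=1 length=6.529

cell (0,7): code 0100 → (0.450,8.000)–(1.000,7.487)
cell (0,8): code 1100 → (0.468,9.000)–(0.450,8.000)
cell (0,9): code 1000 → (1.000,9.486)–(0.468,9.000)
cell (1,7): code 0110 → (1.000,7.487)–(2.000,7.606)
cell (1,9): code 1001 → (2.000,9.368)–(1.000,9.486)
cell (2,7): code 0010 → (2.000,7.606)–(2.364,8.000)
cell (2,8): code 0011 → (2.364,8.000)–(2.347,9.000)
cell (2,9): code 0001 → (2.347,9.000)–(2.000,9.368)
total: 8 segments, chained into 1 closed loop(s), length Σ = 6.529099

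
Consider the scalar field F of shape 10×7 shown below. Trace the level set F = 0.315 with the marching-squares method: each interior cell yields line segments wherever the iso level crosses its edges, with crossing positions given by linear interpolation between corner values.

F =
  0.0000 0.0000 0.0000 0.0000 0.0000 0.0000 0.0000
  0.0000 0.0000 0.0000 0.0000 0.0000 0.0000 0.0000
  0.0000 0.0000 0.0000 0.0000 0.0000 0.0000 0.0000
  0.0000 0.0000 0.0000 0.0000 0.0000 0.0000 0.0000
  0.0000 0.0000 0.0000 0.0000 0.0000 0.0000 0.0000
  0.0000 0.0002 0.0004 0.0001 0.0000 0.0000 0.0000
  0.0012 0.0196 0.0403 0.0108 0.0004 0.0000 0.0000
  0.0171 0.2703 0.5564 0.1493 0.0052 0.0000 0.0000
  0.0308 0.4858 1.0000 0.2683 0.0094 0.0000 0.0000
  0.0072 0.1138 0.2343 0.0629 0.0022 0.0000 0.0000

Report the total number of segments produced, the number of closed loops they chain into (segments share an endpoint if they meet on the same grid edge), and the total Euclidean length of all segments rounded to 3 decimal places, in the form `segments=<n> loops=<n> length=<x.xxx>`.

cell (6,1): code 0100 → (6.532,2.000)–(7.000,1.156)
cell (6,2): code 1000 → (7.000,2.593)–(6.532,2.000)
cell (7,0): code 0100 → (7.207,1.000)–(8.000,0.625)
cell (7,1): code 1110 → (7.000,1.156)–(7.207,1.000)
cell (7,2): code 1001 → (8.000,2.936)–(7.000,2.593)
cell (8,0): code 0010 → (8.000,0.625)–(8.459,1.000)
cell (8,1): code 0011 → (8.459,1.000)–(8.895,2.000)
cell (8,2): code 0001 → (8.895,2.000)–(8.000,2.936)
total: 8 segments, chained into 1 closed loop(s), length Σ = 6.892554

segments=8 loops=1 length=6.893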